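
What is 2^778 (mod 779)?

2^1 ≡ 2 (mod 779)
2^2 ≡ 2^2 = 4 ≡ 4 (mod 779)
2^4 ≡ 4^2 = 16 ≡ 16 (mod 779)
2^8 ≡ 16^2 = 256 ≡ 256 (mod 779)
2^16 ≡ 256^2 = 65536 ≡ 100 (mod 779)
2^32 ≡ 100^2 = 10000 ≡ 652 (mod 779)
2^64 ≡ 652^2 = 425104 ≡ 549 (mod 779)
2^128 ≡ 549^2 = 301401 ≡ 707 (mod 779)
2^256 ≡ 707^2 = 499849 ≡ 510 (mod 779)
2^512 ≡ 510^2 = 260100 ≡ 693 (mod 779)
778 = 512 + 256 + 8 + 2 in binary powers of 2.
So 2^778 ≡ 693 · 510 · 256 · 4 ≡ 605 (mod 779).
Since 605 ≠ 1, base 2 is a Fermat witness: 779 is composite.

605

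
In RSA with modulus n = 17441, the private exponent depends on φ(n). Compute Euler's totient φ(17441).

Factor: 17441 = 107 · 163.
φ(17441) = (107−1) · (163−1) = 106 · 162 = 17172.

17172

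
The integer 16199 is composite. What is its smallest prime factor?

97

16199 is odd.
Digit sum 26, not divisible by 3.
Ends in 9: not divisible by 5.
7: 16199 = 7·2314 + 1
11: 16199 = 11·1472 + 7
13: 16199 = 13·1246 + 1
17: 16199 = 17·952 + 15
19: 16199 = 19·852 + 11
23: 16199 = 23·704 + 7
29: 16199 = 29·558 + 17
31: 16199 = 31·522 + 17
37: 16199 = 37·437 + 30
41: 16199 = 41·395 + 4
43: 16199 = 43·376 + 31
47: 16199 = 47·344 + 31
53: 16199 = 53·305 + 34
59: 16199 = 59·274 + 33
61: 16199 = 61·265 + 34
67: 16199 = 67·241 + 52
71: 16199 = 71·228 + 11
73: 16199 = 73·221 + 66
79: 16199 = 79·205 + 4
83: 16199 = 83·195 + 14
89: 16199 = 89·182 + 1
97: 16199 = 97·167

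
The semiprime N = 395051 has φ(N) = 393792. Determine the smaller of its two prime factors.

587

φ(n) = (p−1)(q−1) = n − (p+q) + 1, so p + q = 395051 − 393792 + 1 = 1260.
p and q are the roots of t² − 1260t + 395051 = 0.
Discriminant: 1260² − 4·395051 = 1587600 − 1580204 = 7396; √7396 = 86.
q = (1260 − 86)/2 = 587, p = (1260 + 86)/2 = 673.
Check: 587 · 673 = 395051.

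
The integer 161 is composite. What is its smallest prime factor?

7

161 is odd.
Digit sum 8, not divisible by 3.
Ends in 1: not divisible by 5.
7: 161 = 7·23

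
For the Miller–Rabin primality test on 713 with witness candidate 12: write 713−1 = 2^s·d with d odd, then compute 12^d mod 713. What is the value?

713 − 1 = 712 = 2^3 · 89, so d = 89.
12^1 ≡ 12 (mod 713)
12^2 ≡ 12^2 = 144 ≡ 144 (mod 713)
12^4 ≡ 144^2 = 20736 ≡ 59 (mod 713)
12^8 ≡ 59^2 = 3481 ≡ 629 (mod 713)
12^16 ≡ 629^2 = 395641 ≡ 639 (mod 713)
12^32 ≡ 639^2 = 408321 ≡ 485 (mod 713)
12^64 ≡ 485^2 = 235225 ≡ 648 (mod 713)
89 = 64 + 16 + 8 + 1 in binary powers of 2.
So 12^89 ≡ 648 · 639 · 629 · 12 ≡ 633 (mod 713).
Squaring chain: 633 → 696 → 289; never reaches −1, so base 12 is a Miller–Rabin witness that 713 is composite.

633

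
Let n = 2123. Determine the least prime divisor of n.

2123 is odd.
Digit sum 8, not divisible by 3.
Ends in 3: not divisible by 5.
7: 2123 = 7·303 + 2
11: 2123 = 11·193

11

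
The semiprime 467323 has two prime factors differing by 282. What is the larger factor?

Since p = q + 282, we have 467323 = q(q + 282), so q² + 282q − 467323 = 0.
Discriminant: 282² + 4·467323 = 79524 + 1869292 = 1948816; √1948816 = 1396.
q = (−282 + 1396)/2 = 557, and p = q + 282 = 839.
Check: 557 · 839 = 467323.

839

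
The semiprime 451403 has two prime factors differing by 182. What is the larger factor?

Since p = q + 182, we have 451403 = q(q + 182), so q² + 182q − 451403 = 0.
Discriminant: 182² + 4·451403 = 33124 + 1805612 = 1838736; √1838736 = 1356.
q = (−182 + 1356)/2 = 587, and p = q + 182 = 769.
Check: 587 · 769 = 451403.

769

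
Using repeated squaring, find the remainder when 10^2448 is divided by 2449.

1310

10^1 ≡ 10 (mod 2449)
10^2 ≡ 10^2 = 100 ≡ 100 (mod 2449)
10^4 ≡ 100^2 = 10000 ≡ 204 (mod 2449)
10^8 ≡ 204^2 = 41616 ≡ 2432 (mod 2449)
10^16 ≡ 2432^2 = 5914624 ≡ 289 (mod 2449)
10^32 ≡ 289^2 = 83521 ≡ 255 (mod 2449)
10^64 ≡ 255^2 = 65025 ≡ 1351 (mod 2449)
10^128 ≡ 1351^2 = 1825201 ≡ 696 (mod 2449)
10^256 ≡ 696^2 = 484416 ≡ 1963 (mod 2449)
10^512 ≡ 1963^2 = 3853369 ≡ 1092 (mod 2449)
10^1024 ≡ 1092^2 = 1192464 ≡ 2250 (mod 2449)
10^2048 ≡ 2250^2 = 5062500 ≡ 417 (mod 2449)
2448 = 2048 + 256 + 128 + 16 in binary powers of 2.
So 10^2448 ≡ 417 · 1963 · 696 · 289 ≡ 1310 (mod 2449).
Since 1310 ≠ 1, base 10 is a Fermat witness: 2449 is composite.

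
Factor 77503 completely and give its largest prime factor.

97

77503 = 17 · 4559
4559 = 47 · 97
97 is prime.
So 77503 = 17 · 47 · 97; the largest prime factor is 97.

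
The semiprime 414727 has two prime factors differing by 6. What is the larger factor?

Since p = q + 6, we have 414727 = q(q + 6), so q² + 6q − 414727 = 0.
Discriminant: 6² + 4·414727 = 36 + 1658908 = 1658944; √1658944 = 1288.
q = (−6 + 1288)/2 = 641, and p = q + 6 = 647.
Check: 641 · 647 = 414727.

647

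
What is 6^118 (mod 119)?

8

6^1 ≡ 6 (mod 119)
6^2 ≡ 6^2 = 36 ≡ 36 (mod 119)
6^4 ≡ 36^2 = 1296 ≡ 106 (mod 119)
6^8 ≡ 106^2 = 11236 ≡ 50 (mod 119)
6^16 ≡ 50^2 = 2500 ≡ 1 (mod 119)
6^32 ≡ 1^2 = 1 ≡ 1 (mod 119)
6^64 ≡ 1^2 = 1 ≡ 1 (mod 119)
118 = 64 + 32 + 16 + 4 + 2 in binary powers of 2.
So 6^118 ≡ 1 · 1 · 1 · 106 · 36 ≡ 8 (mod 119).
Since 8 ≠ 1, base 6 is a Fermat witness: 119 is composite.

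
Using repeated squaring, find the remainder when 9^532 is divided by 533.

165

9^1 ≡ 9 (mod 533)
9^2 ≡ 9^2 = 81 ≡ 81 (mod 533)
9^4 ≡ 81^2 = 6561 ≡ 165 (mod 533)
9^8 ≡ 165^2 = 27225 ≡ 42 (mod 533)
9^16 ≡ 42^2 = 1764 ≡ 165 (mod 533)
9^32 ≡ 165^2 = 27225 ≡ 42 (mod 533)
9^64 ≡ 42^2 = 1764 ≡ 165 (mod 533)
9^128 ≡ 165^2 = 27225 ≡ 42 (mod 533)
9^256 ≡ 42^2 = 1764 ≡ 165 (mod 533)
9^512 ≡ 165^2 = 27225 ≡ 42 (mod 533)
532 = 512 + 16 + 4 in binary powers of 2.
So 9^532 ≡ 42 · 165 · 165 ≡ 165 (mod 533).
Since 165 ≠ 1, base 9 is a Fermat witness: 533 is composite.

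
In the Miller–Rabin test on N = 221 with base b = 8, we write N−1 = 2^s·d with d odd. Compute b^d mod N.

83

221 − 1 = 220 = 2^2 · 55, so d = 55.
8^1 ≡ 8 (mod 221)
8^2 ≡ 8^2 = 64 ≡ 64 (mod 221)
8^4 ≡ 64^2 = 4096 ≡ 118 (mod 221)
8^8 ≡ 118^2 = 13924 ≡ 1 (mod 221)
8^16 ≡ 1^2 = 1 ≡ 1 (mod 221)
8^32 ≡ 1^2 = 1 ≡ 1 (mod 221)
55 = 32 + 16 + 4 + 2 + 1 in binary powers of 2.
So 8^55 ≡ 1 · 1 · 118 · 64 · 8 ≡ 83 (mod 221).
Squaring chain: 83 → 38; never reaches −1, so base 8 is a Miller–Rabin witness that 221 is composite.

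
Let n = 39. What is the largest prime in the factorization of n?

39 = 3 · 13
13 is prime.
So 39 = 3 · 13; the largest prime factor is 13.

13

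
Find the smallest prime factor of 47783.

47783 is odd.
Digit sum 29, not divisible by 3.
Ends in 3: not divisible by 5.
7: 47783 = 7·6826 + 1
11: 47783 = 11·4343 + 10
13: 47783 = 13·3675 + 8
17: 47783 = 17·2810 + 13
19: 47783 = 19·2514 + 17
23: 47783 = 23·2077 + 12
29: 47783 = 29·1647 + 20
31: 47783 = 31·1541 + 12
37: 47783 = 37·1291 + 16
41: 47783 = 41·1165 + 18
43: 47783 = 43·1111 + 10
47: 47783 = 47·1016 + 31
53: 47783 = 53·901 + 30
59: 47783 = 59·809 + 52
61: 47783 = 61·783 + 20
67: 47783 = 67·713 + 12
71: 47783 = 71·673

71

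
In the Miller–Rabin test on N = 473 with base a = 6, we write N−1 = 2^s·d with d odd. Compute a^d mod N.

79

473 − 1 = 472 = 2^3 · 59, so d = 59.
6^1 ≡ 6 (mod 473)
6^2 ≡ 6^2 = 36 ≡ 36 (mod 473)
6^4 ≡ 36^2 = 1296 ≡ 350 (mod 473)
6^8 ≡ 350^2 = 122500 ≡ 466 (mod 473)
6^16 ≡ 466^2 = 217156 ≡ 49 (mod 473)
6^32 ≡ 49^2 = 2401 ≡ 36 (mod 473)
59 = 32 + 16 + 8 + 2 + 1 in binary powers of 2.
So 6^59 ≡ 36 · 49 · 466 · 36 · 6 ≡ 79 (mod 473).
Squaring chain: 79 → 92 → 423; never reaches −1, so base 6 is a Miller–Rabin witness that 473 is composite.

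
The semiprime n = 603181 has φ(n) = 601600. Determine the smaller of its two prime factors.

φ(n) = (p−1)(q−1) = n − (p+q) + 1, so p + q = 603181 − 601600 + 1 = 1582.
p and q are the roots of t² − 1582t + 603181 = 0.
Discriminant: 1582² − 4·603181 = 2502724 − 2412724 = 90000; √90000 = 300.
q = (1582 − 300)/2 = 641, p = (1582 + 300)/2 = 941.
Check: 641 · 941 = 603181.

641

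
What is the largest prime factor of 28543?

73

28543 = 17 · 1679
1679 = 23 · 73
73 is prime.
So 28543 = 17 · 23 · 73; the largest prime factor is 73.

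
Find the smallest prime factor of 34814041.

89

34814041 is odd.
Digit sum 25, not divisible by 3.
Ends in 1: not divisible by 5.
7: 34814041 = 7·4973434 + 3
11: 34814041 = 11·3164912 + 9
13: 34814041 = 13·2678003 + 2
17: 34814041 = 17·2047884 + 13
19: 34814041 = 19·1832317 + 18
23: 34814041 = 23·1513653 + 22
29: 34814041 = 29·1200484 + 5
31: 34814041 = 31·1123033 + 18
37: 34814041 = 37·940920 + 1
41: 34814041 = 41·849122 + 39
43: 34814041 = 43·809628 + 37
47: 34814041 = 47·740724 + 13
53: 34814041 = 53·656868 + 37
59: 34814041 = 59·590068 + 29
61: 34814041 = 61·570721 + 60
67: 34814041 = 67·519612 + 37
71: 34814041 = 71·490338 + 43
73: 34814041 = 73·476904 + 49
79: 34814041 = 79·440684 + 5
83: 34814041 = 83·419446 + 23
89: 34814041 = 89·391169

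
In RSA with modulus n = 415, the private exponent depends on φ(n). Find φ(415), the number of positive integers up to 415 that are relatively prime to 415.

Factor: 415 = 5 · 83.
φ(415) = (5−1) · (83−1) = 4 · 82 = 328.

328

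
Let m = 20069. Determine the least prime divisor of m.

20069 is odd.
Digit sum 17, not divisible by 3.
Ends in 9: not divisible by 5.
7: 20069 = 7·2867

7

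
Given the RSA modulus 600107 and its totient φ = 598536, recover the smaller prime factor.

653

φ(n) = (p−1)(q−1) = n − (p+q) + 1, so p + q = 600107 − 598536 + 1 = 1572.
p and q are the roots of t² − 1572t + 600107 = 0.
Discriminant: 1572² − 4·600107 = 2471184 − 2400428 = 70756; √70756 = 266.
q = (1572 − 266)/2 = 653, p = (1572 + 266)/2 = 919.
Check: 653 · 919 = 600107.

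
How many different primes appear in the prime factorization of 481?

481 = 13 · 37
481 = 13 · 37, which has 2 distinct prime factors.

2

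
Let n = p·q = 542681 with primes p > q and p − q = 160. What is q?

Since p = q + 160, we have 542681 = q(q + 160), so q² + 160q − 542681 = 0.
Discriminant: 160² + 4·542681 = 25600 + 2170724 = 2196324; √2196324 = 1482.
q = (−160 + 1482)/2 = 661, and p = q + 160 = 821.
Check: 661 · 821 = 542681.

661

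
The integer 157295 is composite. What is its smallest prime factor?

5

157295 is odd.
Digit sum 29, not divisible by 3.
Ends in 5: divisible by 5.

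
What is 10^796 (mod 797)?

10^1 ≡ 10 (mod 797)
10^2 ≡ 10^2 = 100 ≡ 100 (mod 797)
10^4 ≡ 100^2 = 10000 ≡ 436 (mod 797)
10^8 ≡ 436^2 = 190096 ≡ 410 (mod 797)
10^16 ≡ 410^2 = 168100 ≡ 730 (mod 797)
10^32 ≡ 730^2 = 532900 ≡ 504 (mod 797)
10^64 ≡ 504^2 = 254016 ≡ 570 (mod 797)
10^128 ≡ 570^2 = 324900 ≡ 521 (mod 797)
10^256 ≡ 521^2 = 271441 ≡ 461 (mod 797)
10^512 ≡ 461^2 = 212521 ≡ 519 (mod 797)
796 = 512 + 256 + 16 + 8 + 4 in binary powers of 2.
So 10^796 ≡ 519 · 461 · 730 · 410 · 436 ≡ 1 (mod 797).
Since the result is 1, base 10 gives no evidence that 797 is composite.

1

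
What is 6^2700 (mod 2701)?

6^1 ≡ 6 (mod 2701)
6^2 ≡ 6^2 = 36 ≡ 36 (mod 2701)
6^4 ≡ 36^2 = 1296 ≡ 1296 (mod 2701)
6^8 ≡ 1296^2 = 1679616 ≡ 2295 (mod 2701)
6^16 ≡ 2295^2 = 5267025 ≡ 75 (mod 2701)
6^32 ≡ 75^2 = 5625 ≡ 223 (mod 2701)
6^64 ≡ 223^2 = 49729 ≡ 1111 (mod 2701)
6^128 ≡ 1111^2 = 1234321 ≡ 2665 (mod 2701)
6^256 ≡ 2665^2 = 7102225 ≡ 1296 (mod 2701)
6^512 ≡ 1296^2 = 1679616 ≡ 2295 (mod 2701)
6^1024 ≡ 2295^2 = 5267025 ≡ 75 (mod 2701)
6^2048 ≡ 75^2 = 5625 ≡ 223 (mod 2701)
2700 = 2048 + 512 + 128 + 8 + 4 in binary powers of 2.
So 6^2700 ≡ 223 · 2295 · 2665 · 2295 · 1296 ≡ 1 (mod 2701).
Since the result is 1, base 6 gives no evidence that 2701 is composite.

1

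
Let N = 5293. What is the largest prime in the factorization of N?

79

5293 = 67 · 79
79 is prime.
So 5293 = 67 · 79; the largest prime factor is 79.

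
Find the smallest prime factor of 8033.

8033 is odd.
Digit sum 14, not divisible by 3.
Ends in 3: not divisible by 5.
7: 8033 = 7·1147 + 4
11: 8033 = 11·730 + 3
13: 8033 = 13·617 + 12
17: 8033 = 17·472 + 9
19: 8033 = 19·422 + 15
23: 8033 = 23·349 + 6
29: 8033 = 29·277

29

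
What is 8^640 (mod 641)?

1

8^1 ≡ 8 (mod 641)
8^2 ≡ 8^2 = 64 ≡ 64 (mod 641)
8^4 ≡ 64^2 = 4096 ≡ 250 (mod 641)
8^8 ≡ 250^2 = 62500 ≡ 323 (mod 641)
8^16 ≡ 323^2 = 104329 ≡ 487 (mod 641)
8^32 ≡ 487^2 = 237169 ≡ 640 (mod 641)
8^64 ≡ 640^2 = 409600 ≡ 1 (mod 641)
8^128 ≡ 1^2 = 1 ≡ 1 (mod 641)
8^256 ≡ 1^2 = 1 ≡ 1 (mod 641)
8^512 ≡ 1^2 = 1 ≡ 1 (mod 641)
640 = 512 + 128 in binary powers of 2.
So 8^640 ≡ 1 · 1 ≡ 1 (mod 641).
Since the result is 1, base 8 gives no evidence that 641 is composite.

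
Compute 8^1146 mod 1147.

628

8^1 ≡ 8 (mod 1147)
8^2 ≡ 8^2 = 64 ≡ 64 (mod 1147)
8^4 ≡ 64^2 = 4096 ≡ 655 (mod 1147)
8^8 ≡ 655^2 = 429025 ≡ 47 (mod 1147)
8^16 ≡ 47^2 = 2209 ≡ 1062 (mod 1147)
8^32 ≡ 1062^2 = 1127844 ≡ 343 (mod 1147)
8^64 ≡ 343^2 = 117649 ≡ 655 (mod 1147)
8^128 ≡ 655^2 = 429025 ≡ 47 (mod 1147)
8^256 ≡ 47^2 = 2209 ≡ 1062 (mod 1147)
8^512 ≡ 1062^2 = 1127844 ≡ 343 (mod 1147)
8^1024 ≡ 343^2 = 117649 ≡ 655 (mod 1147)
1146 = 1024 + 64 + 32 + 16 + 8 + 2 in binary powers of 2.
So 8^1146 ≡ 655 · 655 · 343 · 1062 · 47 · 64 ≡ 628 (mod 1147).
Since 628 ≠ 1, base 8 is a Fermat witness: 1147 is composite.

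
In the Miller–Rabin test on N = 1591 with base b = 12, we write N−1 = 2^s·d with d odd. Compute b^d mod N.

285

1591 − 1 = 1590 = 2^1 · 795, so d = 795.
12^1 ≡ 12 (mod 1591)
12^2 ≡ 12^2 = 144 ≡ 144 (mod 1591)
12^4 ≡ 144^2 = 20736 ≡ 53 (mod 1591)
12^8 ≡ 53^2 = 2809 ≡ 1218 (mod 1591)
12^16 ≡ 1218^2 = 1483524 ≡ 712 (mod 1591)
12^32 ≡ 712^2 = 506944 ≡ 1006 (mod 1591)
12^64 ≡ 1006^2 = 1012036 ≡ 160 (mod 1591)
12^128 ≡ 160^2 = 25600 ≡ 144 (mod 1591)
12^256 ≡ 144^2 = 20736 ≡ 53 (mod 1591)
12^512 ≡ 53^2 = 2809 ≡ 1218 (mod 1591)
795 = 512 + 256 + 16 + 8 + 2 + 1 in binary powers of 2.
So 12^795 ≡ 1218 · 53 · 712 · 1218 · 144 · 12 ≡ 285 (mod 1591).
Squaring chain: 285; never reaches −1, so base 12 is a Miller–Rabin witness that 1591 is composite.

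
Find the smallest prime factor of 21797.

71

21797 is odd.
Digit sum 26, not divisible by 3.
Ends in 7: not divisible by 5.
7: 21797 = 7·3113 + 6
11: 21797 = 11·1981 + 6
13: 21797 = 13·1676 + 9
17: 21797 = 17·1282 + 3
19: 21797 = 19·1147 + 4
23: 21797 = 23·947 + 16
29: 21797 = 29·751 + 18
31: 21797 = 31·703 + 4
37: 21797 = 37·589 + 4
41: 21797 = 41·531 + 26
43: 21797 = 43·506 + 39
47: 21797 = 47·463 + 36
53: 21797 = 53·411 + 14
59: 21797 = 59·369 + 26
61: 21797 = 61·357 + 20
67: 21797 = 67·325 + 22
71: 21797 = 71·307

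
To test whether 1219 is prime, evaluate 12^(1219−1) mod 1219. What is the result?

12^1 ≡ 12 (mod 1219)
12^2 ≡ 12^2 = 144 ≡ 144 (mod 1219)
12^4 ≡ 144^2 = 20736 ≡ 13 (mod 1219)
12^8 ≡ 13^2 = 169 ≡ 169 (mod 1219)
12^16 ≡ 169^2 = 28561 ≡ 524 (mod 1219)
12^32 ≡ 524^2 = 274576 ≡ 301 (mod 1219)
12^64 ≡ 301^2 = 90601 ≡ 395 (mod 1219)
12^128 ≡ 395^2 = 156025 ≡ 1212 (mod 1219)
12^256 ≡ 1212^2 = 1468944 ≡ 49 (mod 1219)
12^512 ≡ 49^2 = 2401 ≡ 1182 (mod 1219)
12^1024 ≡ 1182^2 = 1397124 ≡ 150 (mod 1219)
1218 = 1024 + 128 + 64 + 2 in binary powers of 2.
So 12^1218 ≡ 150 · 1212 · 395 · 144 ≡ 905 (mod 1219).
Since 905 ≠ 1, base 12 is a Fermat witness: 1219 is composite.

905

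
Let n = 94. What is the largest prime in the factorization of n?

94 = 2 · 47
47 is prime.
So 94 = 2 · 47; the largest prime factor is 47.

47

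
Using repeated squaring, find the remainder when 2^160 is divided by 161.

156

2^1 ≡ 2 (mod 161)
2^2 ≡ 2^2 = 4 ≡ 4 (mod 161)
2^4 ≡ 4^2 = 16 ≡ 16 (mod 161)
2^8 ≡ 16^2 = 256 ≡ 95 (mod 161)
2^16 ≡ 95^2 = 9025 ≡ 9 (mod 161)
2^32 ≡ 9^2 = 81 ≡ 81 (mod 161)
2^64 ≡ 81^2 = 6561 ≡ 121 (mod 161)
2^128 ≡ 121^2 = 14641 ≡ 151 (mod 161)
160 = 128 + 32 in binary powers of 2.
So 2^160 ≡ 151 · 81 ≡ 156 (mod 161).
Since 156 ≠ 1, base 2 is a Fermat witness: 161 is composite.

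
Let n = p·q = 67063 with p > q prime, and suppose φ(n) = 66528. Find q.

199

φ(n) = (p−1)(q−1) = n − (p+q) + 1, so p + q = 67063 − 66528 + 1 = 536.
p and q are the roots of t² − 536t + 67063 = 0.
Discriminant: 536² − 4·67063 = 287296 − 268252 = 19044; √19044 = 138.
q = (536 − 138)/2 = 199, p = (536 + 138)/2 = 337.
Check: 199 · 337 = 67063.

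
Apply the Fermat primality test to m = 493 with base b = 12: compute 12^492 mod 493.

378

12^1 ≡ 12 (mod 493)
12^2 ≡ 12^2 = 144 ≡ 144 (mod 493)
12^4 ≡ 144^2 = 20736 ≡ 30 (mod 493)
12^8 ≡ 30^2 = 900 ≡ 407 (mod 493)
12^16 ≡ 407^2 = 165649 ≡ 1 (mod 493)
12^32 ≡ 1^2 = 1 ≡ 1 (mod 493)
12^64 ≡ 1^2 = 1 ≡ 1 (mod 493)
12^128 ≡ 1^2 = 1 ≡ 1 (mod 493)
12^256 ≡ 1^2 = 1 ≡ 1 (mod 493)
492 = 256 + 128 + 64 + 32 + 8 + 4 in binary powers of 2.
So 12^492 ≡ 1 · 1 · 1 · 1 · 407 · 30 ≡ 378 (mod 493).
Since 378 ≠ 1, base 12 is a Fermat witness: 493 is composite.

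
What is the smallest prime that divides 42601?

42601 is odd.
Digit sum 13, not divisible by 3.
Ends in 1: not divisible by 5.
7: 42601 = 7·6085 + 6
11: 42601 = 11·3872 + 9
13: 42601 = 13·3277

13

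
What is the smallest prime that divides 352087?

352087 is odd.
Digit sum 25, not divisible by 3.
Ends in 7: not divisible by 5.
7: 352087 = 7·50298 + 1
11: 352087 = 11·32007 + 10
13: 352087 = 13·27083 + 8
17: 352087 = 17·20711

17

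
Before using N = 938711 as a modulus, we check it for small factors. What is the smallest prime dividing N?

31

938711 is odd.
Digit sum 29, not divisible by 3.
Ends in 1: not divisible by 5.
7: 938711 = 7·134101 + 4
11: 938711 = 11·85337 + 4
13: 938711 = 13·72208 + 7
17: 938711 = 17·55218 + 5
19: 938711 = 19·49405 + 16
23: 938711 = 23·40813 + 12
29: 938711 = 29·32369 + 10
31: 938711 = 31·30281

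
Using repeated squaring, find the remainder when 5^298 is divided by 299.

64

5^1 ≡ 5 (mod 299)
5^2 ≡ 5^2 = 25 ≡ 25 (mod 299)
5^4 ≡ 25^2 = 625 ≡ 27 (mod 299)
5^8 ≡ 27^2 = 729 ≡ 131 (mod 299)
5^16 ≡ 131^2 = 17161 ≡ 118 (mod 299)
5^32 ≡ 118^2 = 13924 ≡ 170 (mod 299)
5^64 ≡ 170^2 = 28900 ≡ 196 (mod 299)
5^128 ≡ 196^2 = 38416 ≡ 144 (mod 299)
5^256 ≡ 144^2 = 20736 ≡ 105 (mod 299)
298 = 256 + 32 + 8 + 2 in binary powers of 2.
So 5^298 ≡ 105 · 170 · 131 · 25 ≡ 64 (mod 299).
Since 64 ≠ 1, base 5 is a Fermat witness: 299 is composite.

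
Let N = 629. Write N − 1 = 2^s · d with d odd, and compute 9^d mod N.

629 − 1 = 628 = 2^2 · 157, so d = 157.
9^1 ≡ 9 (mod 629)
9^2 ≡ 9^2 = 81 ≡ 81 (mod 629)
9^4 ≡ 81^2 = 6561 ≡ 271 (mod 629)
9^8 ≡ 271^2 = 73441 ≡ 477 (mod 629)
9^16 ≡ 477^2 = 227529 ≡ 460 (mod 629)
9^32 ≡ 460^2 = 211600 ≡ 256 (mod 629)
9^64 ≡ 256^2 = 65536 ≡ 120 (mod 629)
9^128 ≡ 120^2 = 14400 ≡ 562 (mod 629)
157 = 128 + 16 + 8 + 4 + 1 in binary powers of 2.
So 9^157 ≡ 562 · 460 · 477 · 271 · 9 ≡ 382 (mod 629).
Squaring chain: 382 → 625; never reaches −1, so base 9 is a Miller–Rabin witness that 629 is composite.

382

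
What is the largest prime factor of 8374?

8374 = 2 · 4187
4187 = 53 · 79
79 is prime.
So 8374 = 2 · 53 · 79; the largest prime factor is 79.

79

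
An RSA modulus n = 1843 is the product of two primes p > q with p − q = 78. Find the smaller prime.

Since p = q + 78, we have 1843 = q(q + 78), so q² + 78q − 1843 = 0.
Discriminant: 78² + 4·1843 = 6084 + 7372 = 13456; √13456 = 116.
q = (−78 + 116)/2 = 19, and p = q + 78 = 97.
Check: 19 · 97 = 1843.

19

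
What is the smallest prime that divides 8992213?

8992213 is odd.
Digit sum 34, not divisible by 3.
Ends in 3: not divisible by 5.
7: 8992213 = 7·1284601 + 6
11: 8992213 = 11·817473 + 10
13: 8992213 = 13·691708 + 9
17: 8992213 = 17·528953 + 12
19: 8992213 = 19·473274 + 7
23: 8992213 = 23·390965 + 18
29: 8992213 = 29·310076 + 9
31: 8992213 = 31·290071 + 12
37: 8992213 = 37·243032 + 29
41: 8992213 = 41·219322 + 11
43: 8992213 = 43·209121 + 10
47: 8992213 = 47·191323 + 32
53: 8992213 = 53·169664 + 21
59: 8992213 = 59·152410 + 23
61: 8992213 = 61·147413 + 20
67: 8992213 = 67·134212 + 9
71: 8992213 = 71·126650 + 63
73: 8992213 = 73·123181

73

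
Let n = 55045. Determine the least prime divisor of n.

5

55045 is odd.
Digit sum 19, not divisible by 3.
Ends in 5: divisible by 5.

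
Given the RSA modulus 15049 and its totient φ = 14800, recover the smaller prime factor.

101

φ(n) = (p−1)(q−1) = n − (p+q) + 1, so p + q = 15049 − 14800 + 1 = 250.
p and q are the roots of t² − 250t + 15049 = 0.
Discriminant: 250² − 4·15049 = 62500 − 60196 = 2304; √2304 = 48.
q = (250 − 48)/2 = 101, p = (250 + 48)/2 = 149.
Check: 101 · 149 = 15049.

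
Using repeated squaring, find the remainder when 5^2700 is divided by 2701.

5^1 ≡ 5 (mod 2701)
5^2 ≡ 5^2 = 25 ≡ 25 (mod 2701)
5^4 ≡ 25^2 = 625 ≡ 625 (mod 2701)
5^8 ≡ 625^2 = 390625 ≡ 1681 (mod 2701)
5^16 ≡ 1681^2 = 2825761 ≡ 515 (mod 2701)
5^32 ≡ 515^2 = 265225 ≡ 527 (mod 2701)
5^64 ≡ 527^2 = 277729 ≡ 2227 (mod 2701)
5^128 ≡ 2227^2 = 4959529 ≡ 493 (mod 2701)
5^256 ≡ 493^2 = 243049 ≡ 2660 (mod 2701)
5^512 ≡ 2660^2 = 7075600 ≡ 1681 (mod 2701)
5^1024 ≡ 1681^2 = 2825761 ≡ 515 (mod 2701)
5^2048 ≡ 515^2 = 265225 ≡ 527 (mod 2701)
2700 = 2048 + 512 + 128 + 8 + 4 in binary powers of 2.
So 5^2700 ≡ 527 · 1681 · 493 · 1681 · 625 ≡ 2554 (mod 2701).
Since 2554 ≠ 1, base 5 is a Fermat witness: 2701 is composite.

2554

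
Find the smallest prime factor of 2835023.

2835023 is odd.
Digit sum 23, not divisible by 3.
Ends in 3: not divisible by 5.
7: 2835023 = 7·405003 + 2
11: 2835023 = 11·257729 + 4
13: 2835023 = 13·218078 + 9
17: 2835023 = 17·166766 + 1
19: 2835023 = 19·149211 + 14
23: 2835023 = 23·123261 + 20
29: 2835023 = 29·97759 + 12
31: 2835023 = 31·91452 + 11
37: 2835023 = 37·76622 + 9
41: 2835023 = 41·69146 + 37
43: 2835023 = 43·65930 + 33
47: 2835023 = 47·60319 + 30
53: 2835023 = 53·53491

53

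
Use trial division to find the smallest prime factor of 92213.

92213 is odd.
Digit sum 17, not divisible by 3.
Ends in 3: not divisible by 5.
7: 92213 = 7·13173 + 2
11: 92213 = 11·8383

11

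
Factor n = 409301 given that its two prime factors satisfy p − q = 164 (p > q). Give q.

Since p = q + 164, we have 409301 = q(q + 164), so q² + 164q − 409301 = 0.
Discriminant: 164² + 4·409301 = 26896 + 1637204 = 1664100; √1664100 = 1290.
q = (−164 + 1290)/2 = 563, and p = q + 164 = 727.
Check: 563 · 727 = 409301.

563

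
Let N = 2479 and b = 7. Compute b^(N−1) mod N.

7^1 ≡ 7 (mod 2479)
7^2 ≡ 7^2 = 49 ≡ 49 (mod 2479)
7^4 ≡ 49^2 = 2401 ≡ 2401 (mod 2479)
7^8 ≡ 2401^2 = 5764801 ≡ 1126 (mod 2479)
7^16 ≡ 1126^2 = 1267876 ≡ 1107 (mod 2479)
7^32 ≡ 1107^2 = 1225449 ≡ 823 (mod 2479)
7^64 ≡ 823^2 = 677329 ≡ 562 (mod 2479)
7^128 ≡ 562^2 = 315844 ≡ 1011 (mod 2479)
7^256 ≡ 1011^2 = 1022121 ≡ 773 (mod 2479)
7^512 ≡ 773^2 = 597529 ≡ 90 (mod 2479)
7^1024 ≡ 90^2 = 8100 ≡ 663 (mod 2479)
7^2048 ≡ 663^2 = 439569 ≡ 786 (mod 2479)
2478 = 2048 + 256 + 128 + 32 + 8 + 4 + 2 in binary powers of 2.
So 7^2478 ≡ 786 · 773 · 1011 · 823 · 1126 · 2401 · 49 ≡ 528 (mod 2479).
Since 528 ≠ 1, base 7 is a Fermat witness: 2479 is composite.

528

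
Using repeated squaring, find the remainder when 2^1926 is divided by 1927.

1540

2^1 ≡ 2 (mod 1927)
2^2 ≡ 2^2 = 4 ≡ 4 (mod 1927)
2^4 ≡ 4^2 = 16 ≡ 16 (mod 1927)
2^8 ≡ 16^2 = 256 ≡ 256 (mod 1927)
2^16 ≡ 256^2 = 65536 ≡ 18 (mod 1927)
2^32 ≡ 18^2 = 324 ≡ 324 (mod 1927)
2^64 ≡ 324^2 = 104976 ≡ 918 (mod 1927)
2^128 ≡ 918^2 = 842724 ≡ 625 (mod 1927)
2^256 ≡ 625^2 = 390625 ≡ 1371 (mod 1927)
2^512 ≡ 1371^2 = 1879641 ≡ 816 (mod 1927)
2^1024 ≡ 816^2 = 665856 ≡ 1041 (mod 1927)
1926 = 1024 + 512 + 256 + 128 + 4 + 2 in binary powers of 2.
So 2^1926 ≡ 1041 · 816 · 1371 · 625 · 16 · 4 ≡ 1540 (mod 1927).
Since 1540 ≠ 1, base 2 is a Fermat witness: 1927 is composite.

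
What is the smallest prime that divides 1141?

7

1141 is odd.
Digit sum 7, not divisible by 3.
Ends in 1: not divisible by 5.
7: 1141 = 7·163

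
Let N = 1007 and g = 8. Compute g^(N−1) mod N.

163

8^1 ≡ 8 (mod 1007)
8^2 ≡ 8^2 = 64 ≡ 64 (mod 1007)
8^4 ≡ 64^2 = 4096 ≡ 68 (mod 1007)
8^8 ≡ 68^2 = 4624 ≡ 596 (mod 1007)
8^16 ≡ 596^2 = 355216 ≡ 752 (mod 1007)
8^32 ≡ 752^2 = 565504 ≡ 577 (mod 1007)
8^64 ≡ 577^2 = 332929 ≡ 619 (mod 1007)
8^128 ≡ 619^2 = 383161 ≡ 501 (mod 1007)
8^256 ≡ 501^2 = 251001 ≡ 258 (mod 1007)
8^512 ≡ 258^2 = 66564 ≡ 102 (mod 1007)
1006 = 512 + 256 + 128 + 64 + 32 + 8 + 4 + 2 in binary powers of 2.
So 8^1006 ≡ 102 · 258 · 501 · 619 · 577 · 596 · 68 · 64 ≡ 163 (mod 1007).
Since 163 ≠ 1, base 8 is a Fermat witness: 1007 is composite.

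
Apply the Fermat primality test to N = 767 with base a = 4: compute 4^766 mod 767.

4^1 ≡ 4 (mod 767)
4^2 ≡ 4^2 = 16 ≡ 16 (mod 767)
4^4 ≡ 16^2 = 256 ≡ 256 (mod 767)
4^8 ≡ 256^2 = 65536 ≡ 341 (mod 767)
4^16 ≡ 341^2 = 116281 ≡ 464 (mod 767)
4^32 ≡ 464^2 = 215296 ≡ 536 (mod 767)
4^64 ≡ 536^2 = 287296 ≡ 438 (mod 767)
4^128 ≡ 438^2 = 191844 ≡ 94 (mod 767)
4^256 ≡ 94^2 = 8836 ≡ 399 (mod 767)
4^512 ≡ 399^2 = 159201 ≡ 432 (mod 767)
766 = 512 + 128 + 64 + 32 + 16 + 8 + 4 + 2 in binary powers of 2.
So 4^766 ≡ 432 · 94 · 438 · 536 · 464 · 341 · 256 · 16 ≡ 35 (mod 767).
Since 35 ≠ 1, base 4 is a Fermat witness: 767 is composite.

35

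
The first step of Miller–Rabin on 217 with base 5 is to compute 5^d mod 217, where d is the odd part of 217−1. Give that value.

217 − 1 = 216 = 2^3 · 27, so d = 27.
5^1 ≡ 5 (mod 217)
5^2 ≡ 5^2 = 25 ≡ 25 (mod 217)
5^4 ≡ 25^2 = 625 ≡ 191 (mod 217)
5^8 ≡ 191^2 = 36481 ≡ 25 (mod 217)
5^16 ≡ 25^2 = 625 ≡ 191 (mod 217)
27 = 16 + 8 + 2 + 1 in binary powers of 2.
So 5^27 ≡ 191 · 25 · 25 · 5 ≡ 125 (mod 217).
Squaring chain: 125 → 1 → 1; never reaches −1, so base 5 is a Miller–Rabin witness that 217 is composite.

125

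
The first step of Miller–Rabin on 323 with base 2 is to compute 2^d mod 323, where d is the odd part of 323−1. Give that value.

257

323 − 1 = 322 = 2^1 · 161, so d = 161.
2^1 ≡ 2 (mod 323)
2^2 ≡ 2^2 = 4 ≡ 4 (mod 323)
2^4 ≡ 4^2 = 16 ≡ 16 (mod 323)
2^8 ≡ 16^2 = 256 ≡ 256 (mod 323)
2^16 ≡ 256^2 = 65536 ≡ 290 (mod 323)
2^32 ≡ 290^2 = 84100 ≡ 120 (mod 323)
2^64 ≡ 120^2 = 14400 ≡ 188 (mod 323)
2^128 ≡ 188^2 = 35344 ≡ 137 (mod 323)
161 = 128 + 32 + 1 in binary powers of 2.
So 2^161 ≡ 137 · 120 · 2 ≡ 257 (mod 323).
Squaring chain: 257; never reaches −1, so base 2 is a Miller–Rabin witness that 323 is composite.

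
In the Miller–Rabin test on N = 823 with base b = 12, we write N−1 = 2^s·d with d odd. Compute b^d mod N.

822

823 − 1 = 822 = 2^1 · 411, so d = 411.
12^1 ≡ 12 (mod 823)
12^2 ≡ 12^2 = 144 ≡ 144 (mod 823)
12^4 ≡ 144^2 = 20736 ≡ 161 (mod 823)
12^8 ≡ 161^2 = 25921 ≡ 408 (mod 823)
12^16 ≡ 408^2 = 166464 ≡ 218 (mod 823)
12^32 ≡ 218^2 = 47524 ≡ 613 (mod 823)
12^64 ≡ 613^2 = 375769 ≡ 481 (mod 823)
12^128 ≡ 481^2 = 231361 ≡ 98 (mod 823)
12^256 ≡ 98^2 = 9604 ≡ 551 (mod 823)
411 = 256 + 128 + 16 + 8 + 2 + 1 in binary powers of 2.
So 12^411 ≡ 551 · 98 · 218 · 408 · 144 · 12 ≡ 822 (mod 823).
Since 12^d ≡ 822 (mod 823), base 12 does not prove 823 composite.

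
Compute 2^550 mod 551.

2^1 ≡ 2 (mod 551)
2^2 ≡ 2^2 = 4 ≡ 4 (mod 551)
2^4 ≡ 4^2 = 16 ≡ 16 (mod 551)
2^8 ≡ 16^2 = 256 ≡ 256 (mod 551)
2^16 ≡ 256^2 = 65536 ≡ 518 (mod 551)
2^32 ≡ 518^2 = 268324 ≡ 538 (mod 551)
2^64 ≡ 538^2 = 289444 ≡ 169 (mod 551)
2^128 ≡ 169^2 = 28561 ≡ 460 (mod 551)
2^256 ≡ 460^2 = 211600 ≡ 16 (mod 551)
2^512 ≡ 16^2 = 256 ≡ 256 (mod 551)
550 = 512 + 32 + 4 + 2 in binary powers of 2.
So 2^550 ≡ 256 · 538 · 16 · 4 ≡ 245 (mod 551).
Since 245 ≠ 1, base 2 is a Fermat witness: 551 is composite.

245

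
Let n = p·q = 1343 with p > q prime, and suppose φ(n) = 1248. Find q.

17

φ(n) = (p−1)(q−1) = n − (p+q) + 1, so p + q = 1343 − 1248 + 1 = 96.
p and q are the roots of t² − 96t + 1343 = 0.
Discriminant: 96² − 4·1343 = 9216 − 5372 = 3844; √3844 = 62.
q = (96 − 62)/2 = 17, p = (96 + 62)/2 = 79.
Check: 17 · 79 = 1343.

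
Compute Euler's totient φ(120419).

108576

Factor: 120419 = 13 · 59 · 157.
φ(120419) = (13−1) · (59−1) · (157−1) = 12 · 58 · 156 = 108576.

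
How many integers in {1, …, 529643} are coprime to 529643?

Factor: 529643 = 47 · 59 · 191.
φ(529643) = (47−1) · (59−1) · (191−1) = 46 · 58 · 190 = 506920.

506920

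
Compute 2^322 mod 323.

157

2^1 ≡ 2 (mod 323)
2^2 ≡ 2^2 = 4 ≡ 4 (mod 323)
2^4 ≡ 4^2 = 16 ≡ 16 (mod 323)
2^8 ≡ 16^2 = 256 ≡ 256 (mod 323)
2^16 ≡ 256^2 = 65536 ≡ 290 (mod 323)
2^32 ≡ 290^2 = 84100 ≡ 120 (mod 323)
2^64 ≡ 120^2 = 14400 ≡ 188 (mod 323)
2^128 ≡ 188^2 = 35344 ≡ 137 (mod 323)
2^256 ≡ 137^2 = 18769 ≡ 35 (mod 323)
322 = 256 + 64 + 2 in binary powers of 2.
So 2^322 ≡ 35 · 188 · 4 ≡ 157 (mod 323).
Since 157 ≠ 1, base 2 is a Fermat witness: 323 is composite.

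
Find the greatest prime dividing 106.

53

106 = 2 · 53
53 is prime.
So 106 = 2 · 53; the largest prime factor is 53.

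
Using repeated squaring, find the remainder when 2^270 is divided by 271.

2^1 ≡ 2 (mod 271)
2^2 ≡ 2^2 = 4 ≡ 4 (mod 271)
2^4 ≡ 4^2 = 16 ≡ 16 (mod 271)
2^8 ≡ 16^2 = 256 ≡ 256 (mod 271)
2^16 ≡ 256^2 = 65536 ≡ 225 (mod 271)
2^32 ≡ 225^2 = 50625 ≡ 219 (mod 271)
2^64 ≡ 219^2 = 47961 ≡ 265 (mod 271)
2^128 ≡ 265^2 = 70225 ≡ 36 (mod 271)
2^256 ≡ 36^2 = 1296 ≡ 212 (mod 271)
270 = 256 + 8 + 4 + 2 in binary powers of 2.
So 2^270 ≡ 212 · 256 · 16 · 4 ≡ 1 (mod 271).
Since the result is 1, base 2 gives no evidence that 271 is composite.

1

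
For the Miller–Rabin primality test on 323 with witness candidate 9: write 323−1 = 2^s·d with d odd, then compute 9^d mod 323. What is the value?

323 − 1 = 322 = 2^1 · 161, so d = 161.
9^1 ≡ 9 (mod 323)
9^2 ≡ 9^2 = 81 ≡ 81 (mod 323)
9^4 ≡ 81^2 = 6561 ≡ 101 (mod 323)
9^8 ≡ 101^2 = 10201 ≡ 188 (mod 323)
9^16 ≡ 188^2 = 35344 ≡ 137 (mod 323)
9^32 ≡ 137^2 = 18769 ≡ 35 (mod 323)
9^64 ≡ 35^2 = 1225 ≡ 256 (mod 323)
9^128 ≡ 256^2 = 65536 ≡ 290 (mod 323)
161 = 128 + 32 + 1 in binary powers of 2.
So 9^161 ≡ 290 · 35 · 9 ≡ 264 (mod 323).
Squaring chain: 264; never reaches −1, so base 9 is a Miller–Rabin witness that 323 is composite.

264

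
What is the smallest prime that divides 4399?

4399 is odd.
Digit sum 25, not divisible by 3.
Ends in 9: not divisible by 5.
7: 4399 = 7·628 + 3
11: 4399 = 11·399 + 10
13: 4399 = 13·338 + 5
17: 4399 = 17·258 + 13
19: 4399 = 19·231 + 10
23: 4399 = 23·191 + 6
29: 4399 = 29·151 + 20
31: 4399 = 31·141 + 28
37: 4399 = 37·118 + 33
41: 4399 = 41·107 + 12
43: 4399 = 43·102 + 13
47: 4399 = 47·93 + 28
53: 4399 = 53·83

53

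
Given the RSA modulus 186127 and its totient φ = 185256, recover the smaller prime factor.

φ(n) = (p−1)(q−1) = n − (p+q) + 1, so p + q = 186127 − 185256 + 1 = 872.
p and q are the roots of t² − 872t + 186127 = 0.
Discriminant: 872² − 4·186127 = 760384 − 744508 = 15876; √15876 = 126.
q = (872 − 126)/2 = 373, p = (872 + 126)/2 = 499.
Check: 373 · 499 = 186127.

373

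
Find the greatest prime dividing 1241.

1241 = 17 · 73
73 is prime.
So 1241 = 17 · 73; the largest prime factor is 73.

73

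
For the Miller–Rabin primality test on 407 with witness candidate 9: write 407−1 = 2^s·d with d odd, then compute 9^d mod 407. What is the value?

256

407 − 1 = 406 = 2^1 · 203, so d = 203.
9^1 ≡ 9 (mod 407)
9^2 ≡ 9^2 = 81 ≡ 81 (mod 407)
9^4 ≡ 81^2 = 6561 ≡ 49 (mod 407)
9^8 ≡ 49^2 = 2401 ≡ 366 (mod 407)
9^16 ≡ 366^2 = 133956 ≡ 53 (mod 407)
9^32 ≡ 53^2 = 2809 ≡ 367 (mod 407)
9^64 ≡ 367^2 = 134689 ≡ 379 (mod 407)
9^128 ≡ 379^2 = 143641 ≡ 377 (mod 407)
203 = 128 + 64 + 8 + 2 + 1 in binary powers of 2.
So 9^203 ≡ 377 · 379 · 366 · 81 · 9 ≡ 256 (mod 407).
Squaring chain: 256; never reaches −1, so base 9 is a Miller–Rabin witness that 407 is composite.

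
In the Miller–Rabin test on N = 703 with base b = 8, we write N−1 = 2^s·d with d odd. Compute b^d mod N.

703 − 1 = 702 = 2^1 · 351, so d = 351.
8^1 ≡ 8 (mod 703)
8^2 ≡ 8^2 = 64 ≡ 64 (mod 703)
8^4 ≡ 64^2 = 4096 ≡ 581 (mod 703)
8^8 ≡ 581^2 = 337561 ≡ 121 (mod 703)
8^16 ≡ 121^2 = 14641 ≡ 581 (mod 703)
8^32 ≡ 581^2 = 337561 ≡ 121 (mod 703)
8^64 ≡ 121^2 = 14641 ≡ 581 (mod 703)
8^128 ≡ 581^2 = 337561 ≡ 121 (mod 703)
8^256 ≡ 121^2 = 14641 ≡ 581 (mod 703)
351 = 256 + 64 + 16 + 8 + 4 + 2 + 1 in binary powers of 2.
So 8^351 ≡ 581 · 581 · 581 · 121 · 581 · 64 · 8 ≡ 512 (mod 703).
Squaring chain: 512; never reaches −1, so base 8 is a Miller–Rabin witness that 703 is composite.

512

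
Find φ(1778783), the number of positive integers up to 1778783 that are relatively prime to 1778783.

1730520

Factor: 1778783 = 67 · 139 · 191.
φ(1778783) = (67−1) · (139−1) · (191−1) = 66 · 138 · 190 = 1730520.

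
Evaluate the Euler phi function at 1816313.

Factor: 1816313 = 73 · 139 · 179.
φ(1816313) = (73−1) · (139−1) · (179−1) = 72 · 138 · 178 = 1768608.

1768608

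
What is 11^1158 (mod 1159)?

609

11^1 ≡ 11 (mod 1159)
11^2 ≡ 11^2 = 121 ≡ 121 (mod 1159)
11^4 ≡ 121^2 = 14641 ≡ 733 (mod 1159)
11^8 ≡ 733^2 = 537289 ≡ 672 (mod 1159)
11^16 ≡ 672^2 = 451584 ≡ 733 (mod 1159)
11^32 ≡ 733^2 = 537289 ≡ 672 (mod 1159)
11^64 ≡ 672^2 = 451584 ≡ 733 (mod 1159)
11^128 ≡ 733^2 = 537289 ≡ 672 (mod 1159)
11^256 ≡ 672^2 = 451584 ≡ 733 (mod 1159)
11^512 ≡ 733^2 = 537289 ≡ 672 (mod 1159)
11^1024 ≡ 672^2 = 451584 ≡ 733 (mod 1159)
1158 = 1024 + 128 + 4 + 2 in binary powers of 2.
So 11^1158 ≡ 733 · 672 · 733 · 121 ≡ 609 (mod 1159).
Since 609 ≠ 1, base 11 is a Fermat witness: 1159 is composite.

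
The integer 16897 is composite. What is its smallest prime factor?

61

16897 is odd.
Digit sum 31, not divisible by 3.
Ends in 7: not divisible by 5.
7: 16897 = 7·2413 + 6
11: 16897 = 11·1536 + 1
13: 16897 = 13·1299 + 10
17: 16897 = 17·993 + 16
19: 16897 = 19·889 + 6
23: 16897 = 23·734 + 15
29: 16897 = 29·582 + 19
31: 16897 = 31·545 + 2
37: 16897 = 37·456 + 25
41: 16897 = 41·412 + 5
43: 16897 = 43·392 + 41
47: 16897 = 47·359 + 24
53: 16897 = 53·318 + 43
59: 16897 = 59·286 + 23
61: 16897 = 61·277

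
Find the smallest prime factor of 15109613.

73

15109613 is odd.
Digit sum 26, not divisible by 3.
Ends in 3: not divisible by 5.
7: 15109613 = 7·2158516 + 1
11: 15109613 = 11·1373601 + 2
13: 15109613 = 13·1162277 + 12
17: 15109613 = 17·888800 + 13
19: 15109613 = 19·795242 + 15
23: 15109613 = 23·656939 + 16
29: 15109613 = 29·521021 + 4
31: 15109613 = 31·487406 + 27
37: 15109613 = 37·408367 + 34
41: 15109613 = 41·368527 + 6
43: 15109613 = 43·351386 + 15
47: 15109613 = 47·321481 + 6
53: 15109613 = 53·285087 + 2
59: 15109613 = 59·256095 + 8
61: 15109613 = 61·247698 + 35
67: 15109613 = 67·225516 + 41
71: 15109613 = 71·212811 + 32
73: 15109613 = 73·206981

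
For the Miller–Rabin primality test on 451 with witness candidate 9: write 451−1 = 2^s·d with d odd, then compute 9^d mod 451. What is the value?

451 − 1 = 450 = 2^1 · 225, so d = 225.
9^1 ≡ 9 (mod 451)
9^2 ≡ 9^2 = 81 ≡ 81 (mod 451)
9^4 ≡ 81^2 = 6561 ≡ 247 (mod 451)
9^8 ≡ 247^2 = 61009 ≡ 124 (mod 451)
9^16 ≡ 124^2 = 15376 ≡ 42 (mod 451)
9^32 ≡ 42^2 = 1764 ≡ 411 (mod 451)
9^64 ≡ 411^2 = 168921 ≡ 247 (mod 451)
9^128 ≡ 247^2 = 61009 ≡ 124 (mod 451)
225 = 128 + 64 + 32 + 1 in binary powers of 2.
So 9^225 ≡ 124 · 247 · 411 · 9 ≡ 419 (mod 451).
Squaring chain: 419; never reaches −1, so base 9 is a Miller–Rabin witness that 451 is composite.

419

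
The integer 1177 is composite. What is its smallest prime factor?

1177 is odd.
Digit sum 16, not divisible by 3.
Ends in 7: not divisible by 5.
7: 1177 = 7·168 + 1
11: 1177 = 11·107

11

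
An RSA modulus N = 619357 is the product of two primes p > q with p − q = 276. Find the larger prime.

Since p = q + 276, we have 619357 = q(q + 276), so q² + 276q − 619357 = 0.
Discriminant: 276² + 4·619357 = 76176 + 2477428 = 2553604; √2553604 = 1598.
q = (−276 + 1598)/2 = 661, and p = q + 276 = 937.
Check: 661 · 937 = 619357.

937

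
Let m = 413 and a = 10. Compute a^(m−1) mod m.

10^1 ≡ 10 (mod 413)
10^2 ≡ 10^2 = 100 ≡ 100 (mod 413)
10^4 ≡ 100^2 = 10000 ≡ 88 (mod 413)
10^8 ≡ 88^2 = 7744 ≡ 310 (mod 413)
10^16 ≡ 310^2 = 96100 ≡ 284 (mod 413)
10^32 ≡ 284^2 = 80656 ≡ 121 (mod 413)
10^64 ≡ 121^2 = 14641 ≡ 186 (mod 413)
10^128 ≡ 186^2 = 34596 ≡ 317 (mod 413)
10^256 ≡ 317^2 = 100489 ≡ 130 (mod 413)
412 = 256 + 128 + 16 + 8 + 4 in binary powers of 2.
So 10^412 ≡ 130 · 317 · 284 · 310 · 88 ≡ 186 (mod 413).
Since 186 ≠ 1, base 10 is a Fermat witness: 413 is composite.

186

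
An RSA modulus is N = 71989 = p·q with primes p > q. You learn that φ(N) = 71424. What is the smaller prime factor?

φ(n) = (p−1)(q−1) = n − (p+q) + 1, so p + q = 71989 − 71424 + 1 = 566.
p and q are the roots of t² − 566t + 71989 = 0.
Discriminant: 566² − 4·71989 = 320356 − 287956 = 32400; √32400 = 180.
q = (566 − 180)/2 = 193, p = (566 + 180)/2 = 373.
Check: 193 · 373 = 71989.

193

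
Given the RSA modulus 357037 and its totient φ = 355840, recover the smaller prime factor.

557

φ(n) = (p−1)(q−1) = n − (p+q) + 1, so p + q = 357037 − 355840 + 1 = 1198.
p and q are the roots of t² − 1198t + 357037 = 0.
Discriminant: 1198² − 4·357037 = 1435204 − 1428148 = 7056; √7056 = 84.
q = (1198 − 84)/2 = 557, p = (1198 + 84)/2 = 641.
Check: 557 · 641 = 357037.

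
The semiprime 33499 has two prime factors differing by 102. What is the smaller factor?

139

Since p = q + 102, we have 33499 = q(q + 102), so q² + 102q − 33499 = 0.
Discriminant: 102² + 4·33499 = 10404 + 133996 = 144400; √144400 = 380.
q = (−102 + 380)/2 = 139, and p = q + 102 = 241.
Check: 139 · 241 = 33499.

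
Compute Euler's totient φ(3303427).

Factor: 3303427 = 131 · 151 · 167.
φ(3303427) = (131−1) · (151−1) · (167−1) = 130 · 150 · 166 = 3237000.

3237000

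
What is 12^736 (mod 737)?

639

12^1 ≡ 12 (mod 737)
12^2 ≡ 12^2 = 144 ≡ 144 (mod 737)
12^4 ≡ 144^2 = 20736 ≡ 100 (mod 737)
12^8 ≡ 100^2 = 10000 ≡ 419 (mod 737)
12^16 ≡ 419^2 = 175561 ≡ 155 (mod 737)
12^32 ≡ 155^2 = 24025 ≡ 441 (mod 737)
12^64 ≡ 441^2 = 194481 ≡ 650 (mod 737)
12^128 ≡ 650^2 = 422500 ≡ 199 (mod 737)
12^256 ≡ 199^2 = 39601 ≡ 540 (mod 737)
12^512 ≡ 540^2 = 291600 ≡ 485 (mod 737)
736 = 512 + 128 + 64 + 32 in binary powers of 2.
So 12^736 ≡ 485 · 199 · 650 · 441 ≡ 639 (mod 737).
Since 639 ≠ 1, base 12 is a Fermat witness: 737 is composite.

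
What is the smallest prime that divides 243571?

243571 is odd.
Digit sum 22, not divisible by 3.
Ends in 1: not divisible by 5.
7: 243571 = 7·34795 + 6
11: 243571 = 11·22142 + 9
13: 243571 = 13·18736 + 3
17: 243571 = 17·14327 + 12
19: 243571 = 19·12819 + 10
23: 243571 = 23·10590 + 1
29: 243571 = 29·8399

29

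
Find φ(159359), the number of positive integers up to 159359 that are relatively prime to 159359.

Factor: 159359 = 37 · 59 · 73.
φ(159359) = (37−1) · (59−1) · (73−1) = 36 · 58 · 72 = 150336.

150336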